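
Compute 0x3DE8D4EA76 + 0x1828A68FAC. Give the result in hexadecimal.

Add column by column in base 16, right to left:
  6+C = 2 carry 1
  7+A+1 = 2 carry 1
  A+F+1 = A carry 1
  E+8+1 = 7 carry 1
  4+6+1 = B
  D+A = 7 carry 1
  8+8+1 = 1 carry 1
  E+2+1 = 1 carry 1
  D+8+1 = 6 carry 1
  3+1+1 = 5

0x56117B7A22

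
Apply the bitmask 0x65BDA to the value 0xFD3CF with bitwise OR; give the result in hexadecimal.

OR each hex digit independently (no carries):
  F|6=F, D|5=D, 3|B=B, C|D=D, F|A=F

0xFDBDF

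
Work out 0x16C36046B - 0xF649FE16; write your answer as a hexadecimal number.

Subtract column by column in base 16:
  B-6 → 5
  6-1 → 5
  4-E → 6 (borrow)
  0-F-1 → 0 (borrow)
  6-9-1 → C (borrow)
  3-4-1 → E (borrow)
  C-6-1 → 5
  6-F → 7 (borrow)
  1-0-1 → 0

0x75EC0655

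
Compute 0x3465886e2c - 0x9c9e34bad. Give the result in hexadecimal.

0x2a9ba5227f

Subtract column by column in base 16:
  c-d → f (borrow)
  2-a-1 → 7 (borrow)
  e-b-1 → 2
  6-4 → 2
  8-3 → 5
  8-e → a (borrow)
  5-9-1 → b (borrow)
  6-c-1 → 9 (borrow)
  4-9-1 → a (borrow)
  3-0-1 → 2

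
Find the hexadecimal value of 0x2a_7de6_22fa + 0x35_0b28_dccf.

0x5f890effc9

Add column by column in base 16, right to left:
  a+f = 9 carry 1
  f+c+1 = c carry 1
  2+c+1 = f
  2+d = f
  6+8 = e
  e+2 = 0 carry 1
  d+b+1 = 9 carry 1
  7+0+1 = 8
  a+5 = f
  2+3 = 5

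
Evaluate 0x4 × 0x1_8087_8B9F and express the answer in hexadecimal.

0x6021E2E7C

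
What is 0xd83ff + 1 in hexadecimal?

0xd8400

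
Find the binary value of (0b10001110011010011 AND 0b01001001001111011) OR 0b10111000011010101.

0b10001110011010011 AND 0b01001001001111011 = 0b00001000001010011.
Then OR with 0b10111000011010101.

0b10111000011010111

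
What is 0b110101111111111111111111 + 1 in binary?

The trailing 19 digits are 1 (max in base 2), so adding 1 cascades: they roll to 0 and the next digit up increments.

0b110110000000000000000000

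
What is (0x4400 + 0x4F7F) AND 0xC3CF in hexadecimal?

0x834F

Add column by column in base 16, right to left:
  0+F = F
  0+7 = 7
  4+F = 3 carry 1
  4+4+1 = 9
Sum = 0x937F; now AND with 0xC3CF:
  9&C=8, 3&3=3, 7&C=4, F&F=F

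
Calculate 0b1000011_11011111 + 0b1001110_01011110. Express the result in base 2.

0b1001001000111101

Add column by column in base 2, right to left:
  1+0 = 1
  1+1 = 0 carry 1
  1+1+1 = 1 carry 1
  1+1+1 = 1 carry 1
  1+1+1 = 1 carry 1
  0+0+1 = 1
  1+1 = 0 carry 1
  1+0+1 = 0 carry 1
  1+0+1 = 0 carry 1
  1+1+1 = 1 carry 1
  0+1+1 = 0 carry 1
  0+1+1 = 0 carry 1
  0+0+1 = 1
  0+0 = 0
  1+1 = 0 carry 1
  final carry 1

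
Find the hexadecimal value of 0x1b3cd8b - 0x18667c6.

0x2d65c5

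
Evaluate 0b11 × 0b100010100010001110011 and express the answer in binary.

0b1100111100110101011001

Multiply each base-2 digit by 3, carrying:
  1×3 = 3 → write 1 carry 1
  1×3+1 = 4 → write 0 carry 2
  0×3+2 = 2 → write 0 carry 1
  0×3+1 = 1 → write 1
  1×3 = 3 → write 1 carry 1
  1×3+1 = 4 → write 0 carry 2
  1×3+2 = 5 → write 1 carry 2
  0×3+2 = 2 → write 0 carry 1
  0×3+1 = 1 → write 1
  0×3 = 0 → write 0
  1×3 = 3 → write 1 carry 1
  0×3+1 = 1 → write 1
  0×3 = 0 → write 0
  0×3 = 0 → write 0
  1×3 = 3 → write 1 carry 1
  0×3+1 = 1 → write 1
  1×3 = 3 → write 1 carry 1
  0×3+1 = 1 → write 1
  0×3 = 0 → write 0
  0×3 = 0 → write 0
  1×3 = 3 → write 1 carry 1
  remaining carry: 1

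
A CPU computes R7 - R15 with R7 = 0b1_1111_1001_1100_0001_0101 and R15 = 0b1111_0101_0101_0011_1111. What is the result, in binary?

0b100000100011011010110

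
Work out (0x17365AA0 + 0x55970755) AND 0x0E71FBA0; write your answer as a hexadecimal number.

Add column by column in base 16, right to left:
  0+5 = 5
  A+5 = F
  A+7 = 1 carry 1
  5+0+1 = 6
  6+7 = D
  3+9 = C
  7+5 = C
  1+5 = 6
Sum = 0x6CCD61F5; now AND with 0x0E71FBA0:
  6&0=0, C&E=C, C&7=4, D&1=1, 6&F=6, 1&B=1, F&A=A, 5&0=0

0xC4161A0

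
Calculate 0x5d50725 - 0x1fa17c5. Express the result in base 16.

0x3daef60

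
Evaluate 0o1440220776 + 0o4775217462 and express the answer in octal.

0o6435440460

Add column by column in base 8, right to left:
  6+2 = 0 carry 1
  7+6+1 = 6 carry 1
  7+4+1 = 4 carry 1
  0+7+1 = 0 carry 1
  2+1+1 = 4
  2+2 = 4
  0+5 = 5
  4+7 = 3 carry 1
  4+7+1 = 4 carry 1
  1+4+1 = 6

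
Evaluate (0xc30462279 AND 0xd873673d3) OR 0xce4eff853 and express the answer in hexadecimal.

0xc30462279 AND 0xd873673d3 = 0xc00062251.
Then OR with 0xce4eff853.

0xce4effa53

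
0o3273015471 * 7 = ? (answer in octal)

0o27435137217

Multiply each base-8 digit by 7, carrying:
  1×7 = 7 → write 7
  7×7 = 49 → write 1 carry 6
  4×7+6 = 34 → write 2 carry 4
  5×7+4 = 39 → write 7 carry 4
  1×7+4 = 11 → write 3 carry 1
  0×7+1 = 1 → write 1
  3×7 = 21 → write 5 carry 2
  7×7+2 = 51 → write 3 carry 6
  2×7+6 = 20 → write 4 carry 2
  3×7+2 = 23 → write 7 carry 2
  remaining carry: 2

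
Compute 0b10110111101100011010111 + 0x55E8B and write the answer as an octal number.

0o30233542

0b10110111101100011010111 = 0o26754327 in octal.
0x55E8B = 0o1257213 in octal.
Add column by column in base 8, right to left:
  7+3 = 2 carry 1
  2+1+1 = 4
  3+2 = 5
  4+7 = 3 carry 1
  5+5+1 = 3 carry 1
  7+2+1 = 2 carry 1
  6+1+1 = 0 carry 1
  2+0+1 = 3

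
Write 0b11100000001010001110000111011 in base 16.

0x1c051c3b

Group the bits into nibbles: 0001 1100 0000 0101 0001 1100 0011 1011 → 1c051c3b.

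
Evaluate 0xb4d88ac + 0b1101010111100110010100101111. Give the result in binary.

0b11000101010111110110111011011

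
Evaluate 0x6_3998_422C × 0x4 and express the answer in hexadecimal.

0x18E66108B0

Multiply each base-16 digit by 4, carrying:
  C×4 = 48 → write 0 carry 3
  2×4+3 = 11 → write B
  2×4 = 8 → write 8
  4×4 = 16 → write 0 carry 1
  8×4+1 = 33 → write 1 carry 2
  9×4+2 = 38 → write 6 carry 2
  9×4+2 = 38 → write 6 carry 2
  3×4+2 = 14 → write E
  6×4 = 24 → write 8 carry 1
  remaining carry: 1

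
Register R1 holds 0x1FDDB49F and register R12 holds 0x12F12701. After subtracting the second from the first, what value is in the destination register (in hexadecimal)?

0xCEC8D9E

Subtract column by column in base 16:
  F-1 → E
  9-0 → 9
  4-7 → D (borrow)
  B-2-1 → 8
  D-1 → C
  D-F → E (borrow)
  F-2-1 → C
  1-1 → 0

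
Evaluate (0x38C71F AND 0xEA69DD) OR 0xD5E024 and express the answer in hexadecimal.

0x38C71F AND 0xEA69DD = 0x28411D.
Then OR with 0xD5E024.

0xFDE13D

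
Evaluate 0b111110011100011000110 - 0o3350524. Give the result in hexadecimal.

0x116772

0b111110011100011000110 = 0x1F38C6 in hexadecimal.
0o3350524 = 0xDD154 in hexadecimal.
Subtract column by column in base 16:
  6-4 → 2
  C-5 → 7
  8-1 → 7
  3-D → 6 (borrow)
  F-D-1 → 1
  1-0 → 1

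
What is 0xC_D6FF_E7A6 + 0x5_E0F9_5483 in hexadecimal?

Add column by column in base 16, right to left:
  6+3 = 9
  A+8 = 2 carry 1
  7+4+1 = C
  E+5 = 3 carry 1
  F+9+1 = 9 carry 1
  F+F+1 = F carry 1
  6+0+1 = 7
  D+E = B carry 1
  C+5+1 = 2 carry 1
  final carry 1

0x12B7F93C29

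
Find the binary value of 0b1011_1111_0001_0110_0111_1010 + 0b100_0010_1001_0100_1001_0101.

Add column by column in base 2, right to left:
  0+1 = 1
  1+0 = 1
  0+1 = 1
  1+0 = 1
  1+1 = 0 carry 1
  1+0+1 = 0 carry 1
  1+0+1 = 0 carry 1
  0+1+1 = 0 carry 1
  0+0+1 = 1
  1+0 = 1
  1+1 = 0 carry 1
  0+0+1 = 1
  1+1 = 0 carry 1
  0+0+1 = 1
  0+0 = 0
  0+1 = 1
  1+0 = 1
  1+1 = 0 carry 1
  1+0+1 = 0 carry 1
  1+0+1 = 0 carry 1
  1+0+1 = 0 carry 1
  1+0+1 = 0 carry 1
  0+1+1 = 0 carry 1
  1+0+1 = 0 carry 1
  final carry 1

0b1000000011010101100001111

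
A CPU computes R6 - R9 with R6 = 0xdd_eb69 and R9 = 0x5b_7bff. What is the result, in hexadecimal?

Subtract column by column in base 16:
  9-f → a (borrow)
  6-f-1 → 6 (borrow)
  b-b-1 → f (borrow)
  e-7-1 → 6
  d-b → 2
  d-5 → 8

0x826f6a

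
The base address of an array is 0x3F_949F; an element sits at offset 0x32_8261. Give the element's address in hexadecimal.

Add column by column in base 16, right to left:
  F+1 = 0 carry 1
  9+6+1 = 0 carry 1
  4+2+1 = 7
  9+8 = 1 carry 1
  F+2+1 = 2 carry 1
  3+3+1 = 7

0x721700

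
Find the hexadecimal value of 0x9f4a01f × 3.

0x1ddde05d

Multiply each base-16 digit by 3, carrying:
  f×3 = 45 → write d carry 2
  1×3+2 = 5 → write 5
  0×3 = 0 → write 0
  a×3 = 30 → write e carry 1
  4×3+1 = 13 → write d
  f×3 = 45 → write d carry 2
  9×3+2 = 29 → write d carry 1
  remaining carry: 1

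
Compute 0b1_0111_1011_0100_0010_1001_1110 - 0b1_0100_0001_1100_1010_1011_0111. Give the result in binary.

Subtract column by column in base 2:
  0-1 → 1 (borrow)
  1-1-1 → 1 (borrow)
  1-1-1 → 1 (borrow)
  1-0-1 → 0
  1-1 → 0
  0-1 → 1 (borrow)
  0-0-1 → 1 (borrow)
  1-1-1 → 1 (borrow)
  0-0-1 → 1 (borrow)
  1-1-1 → 1 (borrow)
  0-0-1 → 1 (borrow)
  0-1-1 → 0 (borrow)
  0-0-1 → 1 (borrow)
  0-0-1 → 1 (borrow)
  1-1-1 → 1 (borrow)
  0-1-1 → 0 (borrow)
  1-1-1 → 1 (borrow)
  1-0-1 → 0
  0-0 → 0
  1-0 → 1
  1-0 → 1
  1-0 → 1
  1-1 → 0
  0-0 → 0
  1-1 → 0

0b1110010111011111100111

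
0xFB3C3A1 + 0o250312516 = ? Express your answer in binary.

0b10010010101010101100011101111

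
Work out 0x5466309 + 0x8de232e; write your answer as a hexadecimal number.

Add column by column in base 16, right to left:
  9+e = 7 carry 1
  0+2+1 = 3
  3+3 = 6
  6+2 = 8
  6+e = 4 carry 1
  4+d+1 = 2 carry 1
  5+8+1 = e

0xe248637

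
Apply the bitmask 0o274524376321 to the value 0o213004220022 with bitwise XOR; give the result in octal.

0o067520156303

XOR each oct digit independently (no carries):
  2^2=0, 1^7=6, 3^4=7, 0^5=5, 0^2=2, 4^4=0, 2^3=1, 2^7=5, 0^6=6, 0^3=3, 2^2=0, 2^1=3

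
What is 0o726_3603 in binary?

0b111010110011110000011

Each octal digit is 3 bits: 7=111 2=010 6=110 3=011 6=110 0=000 3=011.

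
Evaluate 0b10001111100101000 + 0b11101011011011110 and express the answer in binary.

0b101111011000000110

Add column by column in base 2, right to left:
  0+0 = 0
  0+1 = 1
  0+1 = 1
  1+1 = 0 carry 1
  0+1+1 = 0 carry 1
  1+0+1 = 0 carry 1
  0+1+1 = 0 carry 1
  0+1+1 = 0 carry 1
  1+0+1 = 0 carry 1
  1+1+1 = 1 carry 1
  1+1+1 = 1 carry 1
  1+0+1 = 0 carry 1
  1+1+1 = 1 carry 1
  0+0+1 = 1
  0+1 = 1
  0+1 = 1
  1+1 = 0 carry 1
  final carry 1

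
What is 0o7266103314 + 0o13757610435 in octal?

Add column by column in base 8, right to left:
  4+5 = 1 carry 1
  1+3+1 = 5
  3+4 = 7
  3+0 = 3
  0+1 = 1
  1+6 = 7
  6+7 = 5 carry 1
  6+5+1 = 4 carry 1
  2+7+1 = 2 carry 1
  7+3+1 = 3 carry 1
  0+1+1 = 2

0o23245713751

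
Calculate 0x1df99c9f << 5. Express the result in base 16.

0x3bf3393e0

5 bits is not a whole number of base-16 digits; in binary: 11101111110011001110010011111 << 5 = 1110111111001100111001001111100000.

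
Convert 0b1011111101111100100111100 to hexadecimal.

Group the bits into nibbles: 0001 0111 1110 1111 1001 0011 1100 → 17EF93C.

0x17EF93C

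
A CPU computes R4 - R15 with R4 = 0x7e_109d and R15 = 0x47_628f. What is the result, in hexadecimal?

0x36ae0e

Subtract column by column in base 16:
  d-f → e (borrow)
  9-8-1 → 0
  0-2 → e (borrow)
  1-6-1 → a (borrow)
  e-7-1 → 6
  7-4 → 3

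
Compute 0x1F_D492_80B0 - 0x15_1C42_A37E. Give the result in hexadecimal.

0xAB84FDD32

Subtract column by column in base 16:
  0-E → 2 (borrow)
  B-7-1 → 3
  0-3 → D (borrow)
  8-A-1 → D (borrow)
  2-2-1 → F (borrow)
  9-4-1 → 4
  4-C → 8 (borrow)
  D-1-1 → B
  F-5 → A
  1-1 → 0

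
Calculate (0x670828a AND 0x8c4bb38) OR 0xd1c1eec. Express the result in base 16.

0xd5c9eec

0x670828a AND 0x8c4bb38 = 0x0408208.
Then OR with 0xd1c1eec.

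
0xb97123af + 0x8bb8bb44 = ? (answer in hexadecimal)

0x14529def3

Add column by column in base 16, right to left:
  f+4 = 3 carry 1
  a+4+1 = f
  3+b = e
  2+b = d
  1+8 = 9
  7+b = 2 carry 1
  9+b+1 = 5 carry 1
  b+8+1 = 4 carry 1
  final carry 1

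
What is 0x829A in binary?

0b1000001010011010

Expand each hex digit to 4 bits: 8=1000 2=0010 9=1001 A=1010.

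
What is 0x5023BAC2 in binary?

Expand each hex digit to 4 bits: 5=0101 0=0000 2=0010 3=0011 B=1011 A=1010 C=1100 2=0010.

0b1010000001000111011101011000010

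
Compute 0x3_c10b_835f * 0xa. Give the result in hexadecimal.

Multiply each base-16 digit by 10, carrying:
  f×10 = 150 → write 6 carry 9
  5×10+9 = 59 → write b carry 3
  3×10+3 = 33 → write 1 carry 2
  8×10+2 = 82 → write 2 carry 5
  b×10+5 = 115 → write 3 carry 7
  0×10+7 = 7 → write 7
  1×10 = 10 → write a
  c×10 = 120 → write 8 carry 7
  3×10+7 = 37 → write 5 carry 2
  remaining carry: 2

0x258a7321b6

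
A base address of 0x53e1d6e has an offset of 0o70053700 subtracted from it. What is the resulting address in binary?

0b100010111011100010110101110

0x53e1d6e = 0b101001111100001110101101110 in binary.
0o70053700 = 0b111000000101011111000000 in binary.
Subtract column by column in base 2:
  0-0 → 0
  1-0 → 1
  1-0 → 1
  1-0 → 1
  0-0 → 0
  1-0 → 1
  1-1 → 0
  0-1 → 1 (borrow)
  1-1-1 → 1 (borrow)
  0-1-1 → 0 (borrow)
  1-1-1 → 1 (borrow)
  1-0-1 → 0
  1-1 → 0
  0-0 → 0
  0-1 → 1 (borrow)
  0-0-1 → 1 (borrow)
  0-0-1 → 1 (borrow)
  1-0-1 → 0
  1-0 → 1
  1-0 → 1
  1-0 → 1
  1-1 → 0
  0-1 → 1 (borrow)
  0-1-1 → 0 (borrow)
  1-0-1 → 0
  0-0 → 0
  1-0 → 1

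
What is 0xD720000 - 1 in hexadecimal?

0xD71FFFF

The trailing 4 digits are 0, so subtracting 1 borrows through: they become F and the next digit up decrements.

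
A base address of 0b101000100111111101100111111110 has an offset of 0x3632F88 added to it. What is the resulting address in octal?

0o5400604606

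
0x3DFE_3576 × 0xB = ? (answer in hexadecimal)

0x2A9EC4C12

Multiply each base-16 digit by 11, carrying:
  6×11 = 66 → write 2 carry 4
  7×11+4 = 81 → write 1 carry 5
  5×11+5 = 60 → write C carry 3
  3×11+3 = 36 → write 4 carry 2
  E×11+2 = 156 → write C carry 9
  F×11+9 = 174 → write E carry 10
  D×11+10 = 153 → write 9 carry 9
  3×11+9 = 42 → write A carry 2
  remaining carry: 2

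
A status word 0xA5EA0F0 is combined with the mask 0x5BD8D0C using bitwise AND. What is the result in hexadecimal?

0x01C8000

AND each hex digit independently (no carries):
  A&5=0, 5&B=1, E&D=C, A&8=8, 0&D=0, F&0=0, 0&C=0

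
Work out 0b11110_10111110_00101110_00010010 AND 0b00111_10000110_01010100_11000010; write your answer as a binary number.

AND bit by bit (1 only where both bits are 1):
  11110101111100010111000010010
& 00111100001100101010011000010
= 00110100001100000010000000010

0b00110100001100000010000000010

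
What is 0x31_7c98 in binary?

0b1100010111110010011000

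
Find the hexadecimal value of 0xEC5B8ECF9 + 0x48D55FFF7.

0x13530EECF0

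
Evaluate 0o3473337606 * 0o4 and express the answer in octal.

Multiply each base-8 digit by 4, carrying:
  6×4 = 24 → write 0 carry 3
  0×4+3 = 3 → write 3
  6×4 = 24 → write 0 carry 3
  7×4+3 = 31 → write 7 carry 3
  3×4+3 = 15 → write 7 carry 1
  3×4+1 = 13 → write 5 carry 1
  3×4+1 = 13 → write 5 carry 1
  7×4+1 = 29 → write 5 carry 3
  4×4+3 = 19 → write 3 carry 2
  3×4+2 = 14 → write 6 carry 1
  remaining carry: 1

0o16355577030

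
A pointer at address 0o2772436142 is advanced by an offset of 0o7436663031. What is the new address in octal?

0o12431321173

Add column by column in base 8, right to left:
  2+1 = 3
  4+3 = 7
  1+0 = 1
  6+3 = 1 carry 1
  3+6+1 = 2 carry 1
  4+6+1 = 3 carry 1
  2+6+1 = 1 carry 1
  7+3+1 = 3 carry 1
  7+4+1 = 4 carry 1
  2+7+1 = 2 carry 1
  final carry 1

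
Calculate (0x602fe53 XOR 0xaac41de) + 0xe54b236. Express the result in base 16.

0x1b0371c3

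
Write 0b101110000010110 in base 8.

0o56026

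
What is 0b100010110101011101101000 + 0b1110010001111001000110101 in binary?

Add column by column in base 2, right to left:
  0+1 = 1
  0+0 = 0
  0+1 = 1
  1+0 = 1
  0+1 = 1
  1+1 = 0 carry 1
  1+0+1 = 0 carry 1
  0+0+1 = 1
  1+0 = 1
  1+1 = 0 carry 1
  1+0+1 = 0 carry 1
  0+0+1 = 1
  1+1 = 0 carry 1
  0+1+1 = 0 carry 1
  1+1+1 = 1 carry 1
  0+1+1 = 0 carry 1
  1+0+1 = 0 carry 1
  1+0+1 = 0 carry 1
  0+0+1 = 1
  1+1 = 0 carry 1
  0+0+1 = 1
  0+0 = 0
  0+1 = 1
  1+1 = 0 carry 1
  0+1+1 = 0 carry 1
  final carry 1

0b10010101000100100110011101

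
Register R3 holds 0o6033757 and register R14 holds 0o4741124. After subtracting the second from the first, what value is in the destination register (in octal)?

Subtract column by column in base 8:
  7-4 → 3
  5-2 → 3
  7-1 → 6
  3-1 → 2
  3-4 → 7 (borrow)
  0-7-1 → 0 (borrow)
  6-4-1 → 1

0o1072633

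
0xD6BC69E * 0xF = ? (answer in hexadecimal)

0xC950A342

Multiply each base-16 digit by 15, carrying:
  E×15 = 210 → write 2 carry 13
  9×15+13 = 148 → write 4 carry 9
  6×15+9 = 99 → write 3 carry 6
  C×15+6 = 186 → write A carry 11
  B×15+11 = 176 → write 0 carry 11
  6×15+11 = 101 → write 5 carry 6
  D×15+6 = 201 → write 9 carry 12
  remaining carry: C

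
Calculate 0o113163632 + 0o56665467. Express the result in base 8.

0o172051321

Add column by column in base 8, right to left:
  2+7 = 1 carry 1
  3+6+1 = 2 carry 1
  6+4+1 = 3 carry 1
  3+5+1 = 1 carry 1
  6+6+1 = 5 carry 1
  1+6+1 = 0 carry 1
  3+6+1 = 2 carry 1
  1+5+1 = 7
  1+0 = 1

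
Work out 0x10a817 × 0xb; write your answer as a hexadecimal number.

0xb738fd

Multiply each base-16 digit by 11, carrying:
  7×11 = 77 → write d carry 4
  1×11+4 = 15 → write f
  8×11 = 88 → write 8 carry 5
  a×11+5 = 115 → write 3 carry 7
  0×11+7 = 7 → write 7
  1×11 = 11 → write b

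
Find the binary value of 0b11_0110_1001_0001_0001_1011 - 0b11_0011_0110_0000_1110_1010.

Subtract column by column in base 2:
  1-0 → 1
  1-1 → 0
  0-0 → 0
  1-1 → 0
  1-0 → 1
  0-1 → 1 (borrow)
  0-1-1 → 0 (borrow)
  0-1-1 → 0 (borrow)
  1-0-1 → 0
  0-0 → 0
  0-0 → 0
  0-0 → 0
  1-0 → 1
  0-1 → 1 (borrow)
  0-1-1 → 0 (borrow)
  1-0-1 → 0
  0-1 → 1 (borrow)
  1-1-1 → 1 (borrow)
  1-0-1 → 0
  0-0 → 0
  1-1 → 0
  1-1 → 0

0b110011000000110001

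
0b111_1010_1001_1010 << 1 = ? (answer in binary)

Left shift by 1: append 1 zero bit.

0b1111010100110100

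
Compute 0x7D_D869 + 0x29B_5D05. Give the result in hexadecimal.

0x319356E

Add column by column in base 16, right to left:
  9+5 = E
  6+0 = 6
  8+D = 5 carry 1
  D+5+1 = 3 carry 1
  D+B+1 = 9 carry 1
  7+9+1 = 1 carry 1
  0+2+1 = 3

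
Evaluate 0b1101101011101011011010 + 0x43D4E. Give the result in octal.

0o16574050

0b1101101011101011011010 = 0o15535332 in octal.
0x43D4E = 0o1036516 in octal.
Add column by column in base 8, right to left:
  2+6 = 0 carry 1
  3+1+1 = 5
  3+5 = 0 carry 1
  5+6+1 = 4 carry 1
  3+3+1 = 7
  5+0 = 5
  5+1 = 6
  1+0 = 1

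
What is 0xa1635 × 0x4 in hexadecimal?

0x2858d4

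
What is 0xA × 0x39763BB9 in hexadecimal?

0x23E9E553A

Multiply each base-16 digit by 10, carrying:
  9×10 = 90 → write A carry 5
  B×10+5 = 115 → write 3 carry 7
  B×10+7 = 117 → write 5 carry 7
  3×10+7 = 37 → write 5 carry 2
  6×10+2 = 62 → write E carry 3
  7×10+3 = 73 → write 9 carry 4
  9×10+4 = 94 → write E carry 5
  3×10+5 = 35 → write 3 carry 2
  remaining carry: 2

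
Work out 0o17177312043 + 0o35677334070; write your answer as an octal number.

0o55076646133

Add column by column in base 8, right to left:
  3+0 = 3
  4+7 = 3 carry 1
  0+0+1 = 1
  2+4 = 6
  1+3 = 4
  3+3 = 6
  7+7 = 6 carry 1
  7+7+1 = 7 carry 1
  1+6+1 = 0 carry 1
  7+5+1 = 5 carry 1
  1+3+1 = 5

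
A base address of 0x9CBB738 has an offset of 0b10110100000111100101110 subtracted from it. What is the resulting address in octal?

0x9CBB738 = 0o1162733470 in octal.
0b10110100000111100101110 = 0o26407456 in octal.
Subtract column by column in base 8:
  0-6 → 2 (borrow)
  7-5-1 → 1
  4-4 → 0
  3-7 → 4 (borrow)
  3-0-1 → 2
  7-4 → 3
  2-6 → 4 (borrow)
  6-2-1 → 3
  1-0 → 1
  1-0 → 1

0o1134324012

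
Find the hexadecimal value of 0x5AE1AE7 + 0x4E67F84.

Add column by column in base 16, right to left:
  7+4 = B
  E+8 = 6 carry 1
  A+F+1 = A carry 1
  1+7+1 = 9
  E+6 = 4 carry 1
  A+E+1 = 9 carry 1
  5+4+1 = A

0xA949A6B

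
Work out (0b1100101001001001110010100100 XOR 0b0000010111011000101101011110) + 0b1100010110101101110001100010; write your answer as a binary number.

First 0b1100101001001001110010100100 XOR 0b0000010111011000101101011110 = 0b1100111110010001011111111010.
Add column by column in base 2, right to left:
  0+0 = 0
  1+1 = 0 carry 1
  0+0+1 = 1
  1+0 = 1
  1+0 = 1
  1+1 = 0 carry 1
  1+1+1 = 1 carry 1
  1+0+1 = 0 carry 1
  1+0+1 = 0 carry 1
  1+0+1 = 0 carry 1
  1+1+1 = 1 carry 1
  0+1+1 = 0 carry 1
  1+1+1 = 1 carry 1
  0+0+1 = 1
  0+1 = 1
  0+1 = 1
  1+0 = 1
  0+1 = 1
  0+0 = 0
  1+1 = 0 carry 1
  1+1+1 = 1 carry 1
  1+0+1 = 0 carry 1
  1+1+1 = 1 carry 1
  1+0+1 = 0 carry 1
  0+0+1 = 1
  0+0 = 0
  1+1 = 0 carry 1
  1+1+1 = 1 carry 1
  final carry 1

0b11001010100111111010001011100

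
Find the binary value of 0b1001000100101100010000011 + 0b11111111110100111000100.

0b1101000100100001001000111

Add column by column in base 2, right to left:
  1+0 = 1
  1+0 = 1
  0+1 = 1
  0+0 = 0
  0+0 = 0
  0+0 = 0
  0+1 = 1
  1+1 = 0 carry 1
  0+1+1 = 0 carry 1
  0+0+1 = 1
  0+0 = 0
  1+1 = 0 carry 1
  1+0+1 = 0 carry 1
  0+1+1 = 0 carry 1
  1+1+1 = 1 carry 1
  0+1+1 = 0 carry 1
  0+1+1 = 0 carry 1
  1+1+1 = 1 carry 1
  0+1+1 = 0 carry 1
  0+1+1 = 0 carry 1
  0+1+1 = 0 carry 1
  1+1+1 = 1 carry 1
  0+1+1 = 0 carry 1
  0+0+1 = 1
  1+0 = 1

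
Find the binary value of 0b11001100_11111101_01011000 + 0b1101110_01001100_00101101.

0b1001110110100100110000101

Add column by column in base 2, right to left:
  0+1 = 1
  0+0 = 0
  0+1 = 1
  1+1 = 0 carry 1
  1+0+1 = 0 carry 1
  0+1+1 = 0 carry 1
  1+0+1 = 0 carry 1
  0+0+1 = 1
  1+0 = 1
  0+0 = 0
  1+1 = 0 carry 1
  1+1+1 = 1 carry 1
  1+0+1 = 0 carry 1
  1+0+1 = 0 carry 1
  1+1+1 = 1 carry 1
  1+0+1 = 0 carry 1
  0+0+1 = 1
  0+1 = 1
  1+1 = 0 carry 1
  1+1+1 = 1 carry 1
  0+0+1 = 1
  0+1 = 1
  1+1 = 0 carry 1
  1+0+1 = 0 carry 1
  final carry 1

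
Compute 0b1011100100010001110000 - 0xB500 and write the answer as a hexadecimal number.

0b1011100100010001110000 = 0x2E4470 in hexadecimal.
Subtract column by column in base 16:
  0-0 → 0
  7-0 → 7
  4-5 → F (borrow)
  4-B-1 → 8 (borrow)
  E-0-1 → D
  2-0 → 2

0x2D8F70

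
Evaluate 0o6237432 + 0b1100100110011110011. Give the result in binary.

0o6237432 = 0b110010011111100011010 in binary.
Add column by column in base 2, right to left:
  0+1 = 1
  1+1 = 0 carry 1
  0+0+1 = 1
  1+0 = 1
  1+1 = 0 carry 1
  0+1+1 = 0 carry 1
  0+1+1 = 0 carry 1
  0+1+1 = 0 carry 1
  1+0+1 = 0 carry 1
  1+0+1 = 0 carry 1
  1+1+1 = 1 carry 1
  1+1+1 = 1 carry 1
  1+0+1 = 0 carry 1
  1+0+1 = 0 carry 1
  0+1+1 = 0 carry 1
  0+0+1 = 1
  1+0 = 1
  0+1 = 1
  0+1 = 1
  1+0 = 1
  1+0 = 1

0b111111000110000001101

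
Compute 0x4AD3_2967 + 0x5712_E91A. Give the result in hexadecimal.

Add column by column in base 16, right to left:
  7+A = 1 carry 1
  6+1+1 = 8
  9+9 = 2 carry 1
  2+E+1 = 1 carry 1
  3+2+1 = 6
  D+1 = E
  A+7 = 1 carry 1
  4+5+1 = A

0xA1E61281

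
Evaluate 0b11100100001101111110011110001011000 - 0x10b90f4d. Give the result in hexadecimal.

0b11100100001101111110011110001011000 = 0x721bf3c58 in hexadecimal.
Subtract column by column in base 16:
  8-d → b (borrow)
  5-4-1 → 0
  c-f → d (borrow)
  3-0-1 → 2
  f-9 → 6
  b-b → 0
  1-0 → 1
  2-1 → 1
  7-0 → 7

0x711062d0b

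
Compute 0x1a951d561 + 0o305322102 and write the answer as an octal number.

0o65431674643

0x1a951d561 = 0o65124352541 in octal.
Add column by column in base 8, right to left:
  1+2 = 3
  4+0 = 4
  5+1 = 6
  2+2 = 4
  5+2 = 7
  3+3 = 6
  4+5 = 1 carry 1
  2+0+1 = 3
  1+3 = 4
  5+0 = 5
  6+0 = 6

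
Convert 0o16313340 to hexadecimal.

0x3996E0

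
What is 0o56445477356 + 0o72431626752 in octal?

0o151077326330

Add column by column in base 8, right to left:
  6+2 = 0 carry 1
  5+5+1 = 3 carry 1
  3+7+1 = 3 carry 1
  7+6+1 = 6 carry 1
  7+2+1 = 2 carry 1
  4+6+1 = 3 carry 1
  5+1+1 = 7
  4+3 = 7
  4+4 = 0 carry 1
  6+2+1 = 1 carry 1
  5+7+1 = 5 carry 1
  final carry 1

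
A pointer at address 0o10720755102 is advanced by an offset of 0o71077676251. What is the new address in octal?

Add column by column in base 8, right to left:
  2+1 = 3
  0+5 = 5
  1+2 = 3
  5+6 = 3 carry 1
  5+7+1 = 5 carry 1
  7+6+1 = 6 carry 1
  0+7+1 = 0 carry 1
  2+7+1 = 2 carry 1
  7+0+1 = 0 carry 1
  0+1+1 = 2
  1+7 = 0 carry 1
  final carry 1

0o102020653353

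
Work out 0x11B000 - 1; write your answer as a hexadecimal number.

0x11AFFF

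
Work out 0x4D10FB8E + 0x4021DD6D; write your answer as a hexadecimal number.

0x8D32D8FB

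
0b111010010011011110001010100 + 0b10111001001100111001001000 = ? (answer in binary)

Add column by column in base 2, right to left:
  0+0 = 0
  0+0 = 0
  1+0 = 1
  0+1 = 1
  1+0 = 1
  0+0 = 0
  1+1 = 0 carry 1
  0+0+1 = 1
  0+0 = 0
  0+1 = 1
  1+1 = 0 carry 1
  1+1+1 = 1 carry 1
  1+0+1 = 0 carry 1
  1+0+1 = 0 carry 1
  0+1+1 = 0 carry 1
  1+1+1 = 1 carry 1
  1+0+1 = 0 carry 1
  0+0+1 = 1
  0+1 = 1
  1+0 = 1
  0+0 = 0
  0+1 = 1
  1+1 = 0 carry 1
  0+1+1 = 0 carry 1
  1+0+1 = 0 carry 1
  1+1+1 = 1 carry 1
  1+0+1 = 0 carry 1
  final carry 1

0b1010001011101000101010011100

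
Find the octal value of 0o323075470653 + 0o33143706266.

Add column by column in base 8, right to left:
  3+6 = 1 carry 1
  5+6+1 = 4 carry 1
  6+2+1 = 1 carry 1
  0+6+1 = 7
  7+0 = 7
  4+7 = 3 carry 1
  5+3+1 = 1 carry 1
  7+4+1 = 4 carry 1
  0+1+1 = 2
  3+3 = 6
  2+3 = 5
  3+0 = 3

0o356241377141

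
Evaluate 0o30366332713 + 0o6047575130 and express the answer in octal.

Add column by column in base 8, right to left:
  3+0 = 3
  1+3 = 4
  7+1 = 0 carry 1
  2+5+1 = 0 carry 1
  3+7+1 = 3 carry 1
  3+5+1 = 1 carry 1
  6+7+1 = 6 carry 1
  6+4+1 = 3 carry 1
  3+0+1 = 4
  0+6 = 6
  3+0 = 3

0o36436130043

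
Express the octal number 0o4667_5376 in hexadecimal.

0x9B7AFE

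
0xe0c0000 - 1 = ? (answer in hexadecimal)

0xe0bffff

The trailing 4 digits are 0, so subtracting 1 borrows through: they become F and the next digit up decrements.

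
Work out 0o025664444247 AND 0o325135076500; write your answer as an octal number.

AND each oct digit independently (no carries):
  0&3=0, 2&2=2, 5&5=5, 6&1=0, 6&3=2, 4&5=4, 4&0=0, 4&7=4, 4&6=4, 2&5=0, 4&0=0, 7&0=0

0o025024044000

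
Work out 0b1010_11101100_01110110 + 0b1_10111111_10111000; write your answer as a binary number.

0b11001010110000101110

Add column by column in base 2, right to left:
  0+0 = 0
  1+0 = 1
  1+0 = 1
  0+1 = 1
  1+1 = 0 carry 1
  1+1+1 = 1 carry 1
  1+0+1 = 0 carry 1
  0+1+1 = 0 carry 1
  0+1+1 = 0 carry 1
  0+1+1 = 0 carry 1
  1+1+1 = 1 carry 1
  1+1+1 = 1 carry 1
  0+1+1 = 0 carry 1
  1+1+1 = 1 carry 1
  1+0+1 = 0 carry 1
  1+1+1 = 1 carry 1
  0+1+1 = 0 carry 1
  1+0+1 = 0 carry 1
  0+0+1 = 1
  1+0 = 1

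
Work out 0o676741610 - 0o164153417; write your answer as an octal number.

0o512566171

Subtract column by column in base 8:
  0-7 → 1 (borrow)
  1-1-1 → 7 (borrow)
  6-4-1 → 1
  1-3 → 6 (borrow)
  4-5-1 → 6 (borrow)
  7-1-1 → 5
  6-4 → 2
  7-6 → 1
  6-1 → 5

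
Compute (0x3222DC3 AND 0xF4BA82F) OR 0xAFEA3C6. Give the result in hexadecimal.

0x3222DC3 AND 0xF4BA82F = 0x3022803.
Then OR with 0xAFEA3C6.

0xBFEABC7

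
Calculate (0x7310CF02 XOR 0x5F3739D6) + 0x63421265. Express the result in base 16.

0x8F6A0939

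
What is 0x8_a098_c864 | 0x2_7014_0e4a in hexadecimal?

0xaf09cce6e

OR each hex digit independently (no carries):
  8|2=a, a|7=f, 0|0=0, 9|1=9, 8|4=c, c|0=c, 8|e=e, 6|4=6, 4|a=e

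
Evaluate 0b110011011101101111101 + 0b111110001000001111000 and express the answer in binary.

0b1110001100101111110101

Add column by column in base 2, right to left:
  1+0 = 1
  0+0 = 0
  1+0 = 1
  1+1 = 0 carry 1
  1+1+1 = 1 carry 1
  1+1+1 = 1 carry 1
  1+1+1 = 1 carry 1
  0+0+1 = 1
  1+0 = 1
  1+0 = 1
  0+0 = 0
  1+0 = 1
  1+1 = 0 carry 1
  1+0+1 = 0 carry 1
  0+0+1 = 1
  1+0 = 1
  1+1 = 0 carry 1
  0+1+1 = 0 carry 1
  0+1+1 = 0 carry 1
  1+1+1 = 1 carry 1
  1+1+1 = 1 carry 1
  final carry 1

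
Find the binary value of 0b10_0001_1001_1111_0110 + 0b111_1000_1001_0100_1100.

0b10011010001101000010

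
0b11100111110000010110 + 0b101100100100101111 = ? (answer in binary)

0b100010100010101000101

Add column by column in base 2, right to left:
  0+1 = 1
  1+1 = 0 carry 1
  1+1+1 = 1 carry 1
  0+1+1 = 0 carry 1
  1+0+1 = 0 carry 1
  0+1+1 = 0 carry 1
  0+0+1 = 1
  0+0 = 0
  0+1 = 1
  0+0 = 0
  1+0 = 1
  1+1 = 0 carry 1
  1+0+1 = 0 carry 1
  1+0+1 = 0 carry 1
  1+1+1 = 1 carry 1
  0+1+1 = 0 carry 1
  0+0+1 = 1
  1+1 = 0 carry 1
  1+0+1 = 0 carry 1
  1+0+1 = 0 carry 1
  final carry 1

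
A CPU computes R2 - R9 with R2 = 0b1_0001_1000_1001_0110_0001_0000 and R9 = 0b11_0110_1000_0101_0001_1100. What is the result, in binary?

0b111000100001000011110100

Subtract column by column in base 2:
  0-0 → 0
  0-0 → 0
  0-1 → 1 (borrow)
  0-1-1 → 0 (borrow)
  1-1-1 → 1 (borrow)
  0-0-1 → 1 (borrow)
  0-0-1 → 1 (borrow)
  0-0-1 → 1 (borrow)
  0-1-1 → 0 (borrow)
  1-0-1 → 0
  1-1 → 0
  0-0 → 0
  1-0 → 1
  0-0 → 0
  0-0 → 0
  1-1 → 0
  0-0 → 0
  0-1 → 1 (borrow)
  0-1-1 → 0 (borrow)
  1-0-1 → 0
  1-1 → 0
  0-1 → 1 (borrow)
  0-0-1 → 1 (borrow)
  0-0-1 → 1 (borrow)
  1-0-1 → 0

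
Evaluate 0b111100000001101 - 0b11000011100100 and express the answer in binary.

0b100011100101001

Subtract column by column in base 2:
  1-0 → 1
  0-0 → 0
  1-1 → 0
  1-0 → 1
  0-0 → 0
  0-1 → 1 (borrow)
  0-1-1 → 0 (borrow)
  0-1-1 → 0 (borrow)
  0-0-1 → 1 (borrow)
  0-0-1 → 1 (borrow)
  0-0-1 → 1 (borrow)
  1-0-1 → 0
  1-1 → 0
  1-1 → 0
  1-0 → 1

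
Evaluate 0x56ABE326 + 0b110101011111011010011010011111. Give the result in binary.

0b10001100001010011000100111000101

0x56ABE326 = 0b1010110101010111110001100100110 in binary.
Add column by column in base 2, right to left:
  0+1 = 1
  1+1 = 0 carry 1
  1+1+1 = 1 carry 1
  0+1+1 = 0 carry 1
  0+1+1 = 0 carry 1
  1+0+1 = 0 carry 1
  0+0+1 = 1
  0+1 = 1
  1+0 = 1
  1+1 = 0 carry 1
  0+1+1 = 0 carry 1
  0+0+1 = 1
  0+0 = 0
  1+1 = 0 carry 1
  1+0+1 = 0 carry 1
  1+1+1 = 1 carry 1
  1+1+1 = 1 carry 1
  1+0+1 = 0 carry 1
  0+1+1 = 0 carry 1
  1+1+1 = 1 carry 1
  0+1+1 = 0 carry 1
  1+1+1 = 1 carry 1
  0+1+1 = 0 carry 1
  1+0+1 = 0 carry 1
  0+1+1 = 0 carry 1
  1+0+1 = 0 carry 1
  1+1+1 = 1 carry 1
  0+0+1 = 1
  1+1 = 0 carry 1
  0+1+1 = 0 carry 1
  1+0+1 = 0 carry 1
  final carry 1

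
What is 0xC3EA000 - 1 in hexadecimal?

0xC3E9FFF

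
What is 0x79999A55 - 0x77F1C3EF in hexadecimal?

0x1A7D666

Subtract column by column in base 16:
  5-F → 6 (borrow)
  5-E-1 → 6 (borrow)
  A-3-1 → 6
  9-C → D (borrow)
  9-1-1 → 7
  9-F → A (borrow)
  9-7-1 → 1
  7-7 → 0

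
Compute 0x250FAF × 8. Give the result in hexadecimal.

0x1287D78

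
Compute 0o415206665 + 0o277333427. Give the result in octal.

0o714542314

Add column by column in base 8, right to left:
  5+7 = 4 carry 1
  6+2+1 = 1 carry 1
  6+4+1 = 3 carry 1
  6+3+1 = 2 carry 1
  0+3+1 = 4
  2+3 = 5
  5+7 = 4 carry 1
  1+7+1 = 1 carry 1
  4+2+1 = 7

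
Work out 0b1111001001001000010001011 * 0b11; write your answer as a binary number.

0b101101011011011000110100001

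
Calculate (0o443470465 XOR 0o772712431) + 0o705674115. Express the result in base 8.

0o1237256171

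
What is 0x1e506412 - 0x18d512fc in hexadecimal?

Subtract column by column in base 16:
  2-c → 6 (borrow)
  1-f-1 → 1 (borrow)
  4-2-1 → 1
  6-1 → 5
  0-5 → b (borrow)
  5-d-1 → 7 (borrow)
  e-8-1 → 5
  1-1 → 0

0x57b5116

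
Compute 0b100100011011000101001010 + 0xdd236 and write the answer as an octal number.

0b100100011011000101001010 = 0o44330512 in octal.
0xdd236 = 0o3351066 in octal.
Add column by column in base 8, right to left:
  2+6 = 0 carry 1
  1+6+1 = 0 carry 1
  5+0+1 = 6
  0+1 = 1
  3+5 = 0 carry 1
  3+3+1 = 7
  4+3 = 7
  4+0 = 4

0o47701600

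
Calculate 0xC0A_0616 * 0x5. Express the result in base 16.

Multiply each base-16 digit by 5, carrying:
  6×5 = 30 → write E carry 1
  1×5+1 = 6 → write 6
  6×5 = 30 → write E carry 1
  0×5+1 = 1 → write 1
  A×5 = 50 → write 2 carry 3
  0×5+3 = 3 → write 3
  C×5 = 60 → write C carry 3
  remaining carry: 3

0x3C321E6E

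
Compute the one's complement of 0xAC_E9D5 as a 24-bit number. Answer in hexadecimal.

Each hex digit d becomes F−d:
  A→5, C→3, E→1, 9→6, D→2, 5→A

0x53162A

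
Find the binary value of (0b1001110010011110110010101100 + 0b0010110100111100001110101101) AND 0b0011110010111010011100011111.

0b100010011010000000011001

Add column by column in base 2, right to left:
  0+1 = 1
  0+0 = 0
  1+1 = 0 carry 1
  1+1+1 = 1 carry 1
  0+0+1 = 1
  1+1 = 0 carry 1
  0+0+1 = 1
  1+1 = 0 carry 1
  0+1+1 = 0 carry 1
  0+1+1 = 0 carry 1
  1+0+1 = 0 carry 1
  1+0+1 = 0 carry 1
  0+0+1 = 1
  1+0 = 1
  1+1 = 0 carry 1
  1+1+1 = 1 carry 1
  1+1+1 = 1 carry 1
  0+1+1 = 0 carry 1
  0+0+1 = 1
  1+0 = 1
  0+1 = 1
  0+0 = 0
  1+1 = 0 carry 1
  1+1+1 = 1 carry 1
  1+0+1 = 0 carry 1
  0+1+1 = 0 carry 1
  0+0+1 = 1
  1+0 = 1
Sum = 0b1100100111011011000001011001; now AND with 0b0011110010111010011100011111:
  1100100111011011000001011001
& 0011110010111010011100011111
= 0000100010011010000000011001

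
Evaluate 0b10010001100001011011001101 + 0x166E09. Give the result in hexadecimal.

0b10010001100001011011001101 = 0x24616CD in hexadecimal.
Add column by column in base 16, right to left:
  D+9 = 6 carry 1
  C+0+1 = D
  6+E = 4 carry 1
  1+6+1 = 8
  6+6 = C
  4+1 = 5
  2+0 = 2

0x25C84D6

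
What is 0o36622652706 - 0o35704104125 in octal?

Subtract column by column in base 8:
  6-5 → 1
  0-2 → 6 (borrow)
  7-1-1 → 5
  2-4 → 6 (borrow)
  5-0-1 → 4
  6-1 → 5
  2-4 → 6 (borrow)
  2-0-1 → 1
  6-7 → 7 (borrow)
  6-5-1 → 0
  3-3 → 0

0o716546561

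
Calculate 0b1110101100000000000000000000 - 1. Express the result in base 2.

The trailing 20 digits are 0, so subtracting 1 borrows through: they become 1 and the next digit up decrements.

0b1110101011111111111111111111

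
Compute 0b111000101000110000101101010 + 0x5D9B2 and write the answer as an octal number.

0o706435434

0b111000101000110000101101010 = 0o705060552 in octal.
0x5D9B2 = 0o1354662 in octal.
Add column by column in base 8, right to left:
  2+2 = 4
  5+6 = 3 carry 1
  5+6+1 = 4 carry 1
  0+4+1 = 5
  6+5 = 3 carry 1
  0+3+1 = 4
  5+1 = 6
  0+0 = 0
  7+0 = 7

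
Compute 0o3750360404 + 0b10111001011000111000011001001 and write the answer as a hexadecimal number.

0o3750360404 = 0x1fa1e104 in hexadecimal.
0b10111001011000111000011001001 = 0x172c70c9 in hexadecimal.
Add column by column in base 16, right to left:
  4+9 = d
  0+c = c
  1+0 = 1
  e+7 = 5 carry 1
  1+c+1 = e
  a+2 = c
  f+7 = 6 carry 1
  1+1+1 = 3

0x36ce51cd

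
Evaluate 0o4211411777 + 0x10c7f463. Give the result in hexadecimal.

0x32ee0862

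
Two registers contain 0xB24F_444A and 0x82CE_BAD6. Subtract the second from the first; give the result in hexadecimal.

Subtract column by column in base 16:
  A-6 → 4
  4-D → 7 (borrow)
  4-A-1 → 9 (borrow)
  4-B-1 → 8 (borrow)
  F-E-1 → 0
  4-C → 8 (borrow)
  2-2-1 → F (borrow)
  B-8-1 → 2

0x2F808974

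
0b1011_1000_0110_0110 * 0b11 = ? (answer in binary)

Multiply each base-2 digit by 3, carrying:
  0×3 = 0 → write 0
  1×3 = 3 → write 1 carry 1
  1×3+1 = 4 → write 0 carry 2
  0×3+2 = 2 → write 0 carry 1
  0×3+1 = 1 → write 1
  1×3 = 3 → write 1 carry 1
  1×3+1 = 4 → write 0 carry 2
  0×3+2 = 2 → write 0 carry 1
  0×3+1 = 1 → write 1
  0×3 = 0 → write 0
  0×3 = 0 → write 0
  1×3 = 3 → write 1 carry 1
  1×3+1 = 4 → write 0 carry 2
  1×3+2 = 5 → write 1 carry 2
  0×3+2 = 2 → write 0 carry 1
  1×3+1 = 4 → write 0 carry 2
  remaining carry: 10

0b100010100100110010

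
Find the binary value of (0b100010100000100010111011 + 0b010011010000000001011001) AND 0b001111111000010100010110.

0b101110000000100010100

Add column by column in base 2, right to left:
  1+1 = 0 carry 1
  1+0+1 = 0 carry 1
  0+0+1 = 1
  1+1 = 0 carry 1
  1+1+1 = 1 carry 1
  1+0+1 = 0 carry 1
  0+1+1 = 0 carry 1
  1+0+1 = 0 carry 1
  0+0+1 = 1
  0+0 = 0
  0+0 = 0
  1+0 = 1
  0+0 = 0
  0+0 = 0
  0+0 = 0
  0+0 = 0
  0+1 = 1
  1+0 = 1
  0+1 = 1
  1+1 = 0 carry 1
  0+0+1 = 1
  0+0 = 0
  0+1 = 1
  1+0 = 1
Sum = 0b110101110000100100010100; now AND with 0b001111111000010100010110:
  110101110000100100010100
& 001111111000010100010110
= 000101110000000100010100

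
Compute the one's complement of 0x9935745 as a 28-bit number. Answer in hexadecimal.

Each hex digit d becomes f−d:
  9→6, 9→6, 3→c, 5→a, 7→8, 4→b, 5→a

0x66ca8ba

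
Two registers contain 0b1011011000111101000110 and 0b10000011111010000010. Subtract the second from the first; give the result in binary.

0b1001010101000011000100

Subtract column by column in base 2:
  0-0 → 0
  1-1 → 0
  1-0 → 1
  0-0 → 0
  0-0 → 0
  0-0 → 0
  1-0 → 1
  0-1 → 1 (borrow)
  1-0-1 → 0
  1-1 → 0
  1-1 → 0
  1-1 → 0
  0-1 → 1 (borrow)
  0-1-1 → 0 (borrow)
  0-0-1 → 1 (borrow)
  1-0-1 → 0
  1-0 → 1
  0-0 → 0
  1-0 → 1
  1-1 → 0
  0-0 → 0
  1-0 → 1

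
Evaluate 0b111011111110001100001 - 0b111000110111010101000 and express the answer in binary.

Subtract column by column in base 2:
  1-0 → 1
  0-0 → 0
  0-0 → 0
  0-1 → 1 (borrow)
  0-0-1 → 1 (borrow)
  1-1-1 → 1 (borrow)
  1-0-1 → 0
  0-1 → 1 (borrow)
  0-0-1 → 1 (borrow)
  0-1-1 → 0 (borrow)
  1-1-1 → 1 (borrow)
  1-1-1 → 1 (borrow)
  1-0-1 → 0
  1-1 → 0
  1-1 → 0
  1-0 → 1
  1-0 → 1
  0-0 → 0
  1-1 → 0
  1-1 → 0
  1-1 → 0

0b11000110110111001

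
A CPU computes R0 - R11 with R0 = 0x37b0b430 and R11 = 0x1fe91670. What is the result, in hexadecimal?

0x17c79dc0

Subtract column by column in base 16:
  0-0 → 0
  3-7 → c (borrow)
  4-6-1 → d (borrow)
  b-1-1 → 9
  0-9 → 7 (borrow)
  b-e-1 → c (borrow)
  7-f-1 → 7 (borrow)
  3-1-1 → 1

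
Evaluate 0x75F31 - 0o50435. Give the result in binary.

0b1110000111000010100

0x75F31 = 0b1110101111100110001 in binary.
0o50435 = 0b101000100011101 in binary.
Subtract column by column in base 2:
  1-1 → 0
  0-0 → 0
  0-1 → 1 (borrow)
  0-1-1 → 0 (borrow)
  1-1-1 → 1 (borrow)
  1-0-1 → 0
  0-0 → 0
  0-0 → 0
  1-1 → 0
  1-0 → 1
  1-0 → 1
  1-0 → 1
  1-1 → 0
  0-0 → 0
  1-1 → 0
  0-0 → 0
  1-0 → 1
  1-0 → 1
  1-0 → 1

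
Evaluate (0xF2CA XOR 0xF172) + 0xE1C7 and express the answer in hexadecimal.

0xE57F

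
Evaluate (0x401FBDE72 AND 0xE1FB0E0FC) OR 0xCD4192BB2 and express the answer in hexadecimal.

0xCD5B9EBF2

0x401FBDE72 AND 0xE1FB0E0FC = 0x401B0C070.
Then OR with 0xCD4192BB2.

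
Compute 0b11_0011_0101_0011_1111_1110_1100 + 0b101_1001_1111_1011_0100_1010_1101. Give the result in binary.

0b1000110101001111010010011001

Add column by column in base 2, right to left:
  0+1 = 1
  0+0 = 0
  1+1 = 0 carry 1
  1+1+1 = 1 carry 1
  0+0+1 = 1
  1+1 = 0 carry 1
  1+0+1 = 0 carry 1
  1+1+1 = 1 carry 1
  1+0+1 = 0 carry 1
  1+0+1 = 0 carry 1
  1+1+1 = 1 carry 1
  1+0+1 = 0 carry 1
  1+1+1 = 1 carry 1
  1+1+1 = 1 carry 1
  0+0+1 = 1
  0+1 = 1
  1+1 = 0 carry 1
  0+1+1 = 0 carry 1
  1+1+1 = 1 carry 1
  0+1+1 = 0 carry 1
  1+1+1 = 1 carry 1
  1+0+1 = 0 carry 1
  0+0+1 = 1
  0+1 = 1
  1+1 = 0 carry 1
  1+0+1 = 0 carry 1
  0+1+1 = 0 carry 1
  final carry 1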